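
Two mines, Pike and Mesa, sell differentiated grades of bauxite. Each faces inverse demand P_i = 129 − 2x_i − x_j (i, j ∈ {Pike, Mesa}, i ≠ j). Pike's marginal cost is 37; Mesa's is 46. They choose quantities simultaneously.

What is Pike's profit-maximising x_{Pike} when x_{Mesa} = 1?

Mine Pike's profit: π = x_{Pike}(129 − 2x_{Pike} − x_{Mesa}) − 37x_{Pike}.
∂π/∂x_{Pike} = 92 − 4x_{Pike} − x_{Mesa} = 0 ⇒ x_{Pike} = 23 − 0.25x_{Mesa}.
At x_{Mesa} = 1: x_{Pike} = 23 − 0.25·1 = 22.75.

22.75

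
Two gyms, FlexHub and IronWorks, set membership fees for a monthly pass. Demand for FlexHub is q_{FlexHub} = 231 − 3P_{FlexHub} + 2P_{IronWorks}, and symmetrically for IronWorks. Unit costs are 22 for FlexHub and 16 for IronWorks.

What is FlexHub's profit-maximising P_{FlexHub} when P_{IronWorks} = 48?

FlexHub's profit: π = (P_{FlexHub} − 22)(231 − 3P_{FlexHub} + 2P_{IronWorks}).
∂π/∂P_{FlexHub} = 297 − 6P_{FlexHub} + 2P_{IronWorks} = 0 ⇒ P_{FlexHub} = 49.5 + (1/3)P_{IronWorks}.
At P_{IronWorks} = 48: P_{FlexHub} = 49.5 + (1/3)·48 = 65.5.

65.5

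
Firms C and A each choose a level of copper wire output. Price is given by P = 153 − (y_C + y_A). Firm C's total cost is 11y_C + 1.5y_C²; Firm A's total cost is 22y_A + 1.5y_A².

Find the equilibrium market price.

Firm C's profit: π = y_C(153 − (y_C + y_A)) − 11y_C − 1.5y_C².
∂π/∂y_C = 142 − 5y_C − y_A = 0, so y_C = 28.4 − 0.2y_A.
By the same steps for A: y_A = 26.2 − 0.2y_C.
Plugging y_A into C's best response: y_C = 28.4 − 0.2(26.2 − 0.2y_C) ⇒ 0.96y_C = 23.16, so y_C = 24.125.
Then y_A = 26.2 − 0.2·24.125 = 21.375.
Equilibrium price: P = 153 − 45.5 = 107.5.

107.5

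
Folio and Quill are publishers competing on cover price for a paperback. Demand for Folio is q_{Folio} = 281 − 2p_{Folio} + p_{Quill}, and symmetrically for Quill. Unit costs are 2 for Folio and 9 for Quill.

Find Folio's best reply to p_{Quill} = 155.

Folio's profit: π = (p_{Folio} − 2)(281 − 2p_{Folio} + p_{Quill}).
∂π/∂p_{Folio} = 285 − 4p_{Folio} + p_{Quill} = 0 ⇒ p_{Folio} = 71.25 + 0.25p_{Quill}.
At p_{Quill} = 155: p_{Folio} = 71.25 + 0.25·155 = 110.

110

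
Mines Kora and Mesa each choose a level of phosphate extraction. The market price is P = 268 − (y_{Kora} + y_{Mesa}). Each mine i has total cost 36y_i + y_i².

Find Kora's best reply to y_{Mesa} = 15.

Mine Kora's profit: π = y_{Kora}(268 − (y_{Kora} + y_{Mesa})) − 36y_{Kora} − y_{Kora}².
∂π/∂y_{Kora} = 232 − 4y_{Kora} − y_{Mesa} = 0, so y_{Kora} = 58 − 0.25y_{Mesa}.
At y_{Mesa} = 15: y_{Kora} = 58 − 0.25·15 = 54.25.

54.25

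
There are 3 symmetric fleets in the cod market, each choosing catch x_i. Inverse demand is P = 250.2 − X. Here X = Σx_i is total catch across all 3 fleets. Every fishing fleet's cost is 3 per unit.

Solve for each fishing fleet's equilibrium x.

A representative fishing fleet's profit is π_i = x_i(250.2 − X) − 3x_i, with X = x_i + Σ_{j≠i} x_j.
First-order condition: 247.2 − 2x_i − Σ_{j≠i} x_j = 0.
In a symmetric equilibrium every fishing fleet chooses the same x, so Σ_{j≠i} x_j = 2x. The condition becomes 247.2 − 4x = 0, giving x = 247.2/4 = 61.8.

61.8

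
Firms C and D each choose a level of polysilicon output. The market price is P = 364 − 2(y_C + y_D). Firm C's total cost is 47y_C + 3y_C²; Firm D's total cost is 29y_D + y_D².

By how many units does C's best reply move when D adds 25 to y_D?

-5

Firm C's profit: π = y_C(364 − 2(y_C + y_D)) − 47y_C − 3y_C².
∂π/∂y_C = 317 − 10y_C − 2y_D = 0, so y_C = 31.7 − 0.2y_D.
The reaction-function slope is −0.2, so a 25-unit rise in y_D moves y_C by −0.2 × 25 = −5. C's best response falls — the actions are strategic substitutes.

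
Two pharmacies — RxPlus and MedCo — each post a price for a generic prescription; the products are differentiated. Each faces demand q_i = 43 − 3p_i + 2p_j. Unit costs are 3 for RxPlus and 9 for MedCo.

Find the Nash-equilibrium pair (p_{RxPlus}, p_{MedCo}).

RxPlus's profit: π = (p_{RxPlus} − 3)(43 − 3p_{RxPlus} + 2p_{MedCo}).
∂π/∂p_{RxPlus} = 52 − 6p_{RxPlus} + 2p_{MedCo} = 0 ⇒ p_{RxPlus} = 26/3 + (1/3)p_{MedCo}.
Similarly p_{MedCo} = 35/3 + (1/3)p_{RxPlus}.
Solving the two reaction functions simultaneously: (1 − (1/3)(1/3))p_{RxPlus} = 26/3 + (1/3)·(35/3), so (8/9)p_{RxPlus} = 113/9 and p_{RxPlus} = 14.125.
Then p_{MedCo} = 35/3 + (1/3)·14.125 = 16.375.

14.125, 16.375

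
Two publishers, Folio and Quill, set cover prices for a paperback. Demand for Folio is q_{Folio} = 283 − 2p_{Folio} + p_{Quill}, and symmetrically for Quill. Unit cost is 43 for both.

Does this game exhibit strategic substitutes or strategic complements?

strategic complements

Folio's profit: π = (p_{Folio} − 43)(283 − 2p_{Folio} + p_{Quill}).
∂π/∂p_{Folio} = 369 − 4p_{Folio} + p_{Quill} = 0 ⇒ p_{Folio} = 92.25 + 0.25p_{Quill}.
The best-response slope dp_{Folio}/dp_{Quill} = 0.25 > 0: the reaction function is upward-sloping, so the choices are strategic complements.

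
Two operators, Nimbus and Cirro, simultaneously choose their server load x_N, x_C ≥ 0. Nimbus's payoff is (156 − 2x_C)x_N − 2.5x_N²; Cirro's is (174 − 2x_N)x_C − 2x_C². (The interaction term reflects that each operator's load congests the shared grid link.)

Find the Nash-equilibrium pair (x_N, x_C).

17.25, 34.875

Expanding Nimbus's payoff: 156x_N − 2x_Cx_N − 2.5x_N².
∂π/∂x_N = 156 − 2x_C − 5x_N = 0, so x_N = 31.2 − 0.4x_C.
Likewise for Cirro: x_C = 43.5 − 0.5x_N.
Solving the two reaction functions simultaneously: (1 − (−0.4)(−0.5))x_N = 31.2 − 0.4·43.5, so 0.8x_N = 13.8 and x_N = 17.25.
Then x_C = 43.5 − 0.5·17.25 = 34.875.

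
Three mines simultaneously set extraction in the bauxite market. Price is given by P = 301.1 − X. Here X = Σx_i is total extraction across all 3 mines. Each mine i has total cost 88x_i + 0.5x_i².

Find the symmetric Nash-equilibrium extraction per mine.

42.62

A representative mine's profit is π_i = x_i(301.1 − X) − 88x_i − 0.5x_i², with X = x_i + Σ_{j≠i} x_j.
First-order condition: 213.1 − 3x_i − Σ_{j≠i} x_j = 0.
With identical mines, set every x_j = x: then 213.1 − 3x − 2x = 0, i.e. x = 213.1/5 = 42.62.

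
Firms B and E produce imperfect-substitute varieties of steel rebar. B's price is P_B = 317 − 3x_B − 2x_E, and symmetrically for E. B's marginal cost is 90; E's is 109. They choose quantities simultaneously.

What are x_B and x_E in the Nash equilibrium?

29.5625, 24.8125

Firm B's profit: π = x_B(317 − 3x_B − 2x_E) − 90x_B.
∂π/∂x_B = 227 − 6x_B − 2x_E = 0 ⇒ x_B = 227/6 − (1/3)x_E.
Similarly x_E = 104/3 − (1/3)x_B.
Plugging x_E into B's best response: x_B = 227/6 − (1/3)(104/3 − (1/3)x_B) ⇒ (8/9)x_B = 473/18, so x_B = 29.5625.
Then x_E = 104/3 − (1/3)·29.5625 = 24.8125.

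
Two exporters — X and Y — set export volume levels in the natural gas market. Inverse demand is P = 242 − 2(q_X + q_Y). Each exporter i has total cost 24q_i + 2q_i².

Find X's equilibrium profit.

Exporter X's profit: π = q_X(242 − 2(q_X + q_Y)) − 24q_X − 2q_X².
∂π/∂q_X = 218 − 8q_X − 2q_Y = 0, so q_X = 27.25 − 0.25q_Y.
By symmetry q_Y = q_X; substituting into the reaction function, 1.25q_X = 27.25 and q_X = 21.8.
Price P = 242 − 2·43.6 = 154.8.
X's profit: (154.8 − 24)·21.8 − 2(21.8)² = 1900.96.

1900.96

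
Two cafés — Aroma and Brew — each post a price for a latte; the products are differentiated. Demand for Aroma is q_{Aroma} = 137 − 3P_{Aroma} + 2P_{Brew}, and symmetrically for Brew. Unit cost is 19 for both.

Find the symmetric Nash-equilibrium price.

Aroma's profit: π = (P_{Aroma} − 19)(137 − 3P_{Aroma} + 2P_{Brew}).
∂π/∂P_{Aroma} = 194 − 6P_{Aroma} + 2P_{Brew} = 0 ⇒ P_{Aroma} = 97/3 + (1/3)P_{Brew}.
The game is symmetric, so in equilibrium P_{Brew} = P_{Aroma}: the reaction function gives (2/3)P_{Aroma} = 97/3, hence P_{Aroma} = 48.5.

48.5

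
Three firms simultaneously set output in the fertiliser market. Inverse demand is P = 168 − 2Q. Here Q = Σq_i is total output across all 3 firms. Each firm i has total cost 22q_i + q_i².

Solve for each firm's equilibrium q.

14.6

A representative firm's profit is π_i = q_i(168 − 2Q) − 22q_i − q_i², with Q = q_i + Σ_{j≠i} q_j.
First-order condition: 146 − 6q_i − 2Σ_{j≠i} q_j = 0.
In a symmetric equilibrium every firm chooses the same q, so Σ_{j≠i} q_j = 2q. The condition becomes 146 − 10q = 0, giving q = 146/10 = 14.6.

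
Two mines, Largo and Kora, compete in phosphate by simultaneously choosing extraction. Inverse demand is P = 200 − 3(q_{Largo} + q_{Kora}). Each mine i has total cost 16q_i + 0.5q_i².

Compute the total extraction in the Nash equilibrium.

Mine Largo's profit: π = q_{Largo}(200 − 3(q_{Largo} + q_{Kora})) − 16q_{Largo} − 0.5q_{Largo}².
∂π/∂q_{Largo} = 184 − 7q_{Largo} − 3q_{Kora} = 0, so q_{Largo} = 184/7 − (3/7)q_{Kora}.
The game is symmetric, so in equilibrium q_{Kora} = q_{Largo}: the reaction function gives (10/7)q_{Largo} = 184/7, hence q_{Largo} = 18.4.
Total extraction: 18.4 + 18.4 = 36.8.

36.8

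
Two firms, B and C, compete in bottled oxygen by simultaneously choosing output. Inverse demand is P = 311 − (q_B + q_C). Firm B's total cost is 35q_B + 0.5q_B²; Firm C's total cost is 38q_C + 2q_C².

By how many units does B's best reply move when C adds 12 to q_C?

Firm B's profit: π = q_B(311 − (q_B + q_C)) − 35q_B − 0.5q_B².
∂π/∂q_B = 276 − 3q_B − q_C = 0, so q_B = 92 − (1/3)q_C.
The reaction-function slope is −1/3, so a 12-unit rise in q_C moves q_B by −1/3 × 12 = −4. B's best response falls — the actions are strategic substitutes.

-4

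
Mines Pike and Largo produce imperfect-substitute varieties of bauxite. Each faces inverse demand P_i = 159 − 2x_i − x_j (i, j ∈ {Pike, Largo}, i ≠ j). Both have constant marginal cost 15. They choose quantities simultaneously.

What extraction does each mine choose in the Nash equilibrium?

Mine Pike's profit: π = x_{Pike}(159 − 2x_{Pike} − x_{Largo}) − 15x_{Pike}.
∂π/∂x_{Pike} = 144 − 4x_{Pike} − x_{Largo} = 0 ⇒ x_{Pike} = 36 − 0.25x_{Largo}.
The game is symmetric, so in equilibrium x_{Largo} = x_{Pike}: the reaction function gives 1.25x_{Pike} = 36, hence x_{Pike} = 28.8.

28.8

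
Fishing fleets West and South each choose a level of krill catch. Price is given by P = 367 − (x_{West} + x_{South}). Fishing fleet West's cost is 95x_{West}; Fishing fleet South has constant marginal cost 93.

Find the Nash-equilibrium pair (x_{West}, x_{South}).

Fishing fleet West's profit: π = x_{West}(367 − (x_{West} + x_{South})) − 95x_{West}.
∂π/∂x_{West} = 272 − 2x_{West} − x_{South} = 0, so x_{West} = 136 − 0.5x_{South}.
By the same steps for South: x_{South} = 137 − 0.5x_{West}.
Solving the two reaction functions simultaneously: (1 − (−0.5)(−0.5))x_{West} = 136 − 0.5·137, so 0.75x_{West} = 67.5 and x_{West} = 90.
Then x_{South} = 137 − 0.5·90 = 92.

90, 92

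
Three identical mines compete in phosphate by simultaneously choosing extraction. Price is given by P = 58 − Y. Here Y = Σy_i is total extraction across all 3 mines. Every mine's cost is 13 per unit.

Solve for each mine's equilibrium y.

A representative mine's profit is π_i = y_i(58 − Y) − 13y_i, with Y = y_i + Σ_{j≠i} y_j.
First-order condition: 45 − 2y_i − Σ_{j≠i} y_j = 0.
With identical mines, set every y_j = y: then 45 − 2y − 2y = 0, i.e. y = 45/4 = 11.25.

11.25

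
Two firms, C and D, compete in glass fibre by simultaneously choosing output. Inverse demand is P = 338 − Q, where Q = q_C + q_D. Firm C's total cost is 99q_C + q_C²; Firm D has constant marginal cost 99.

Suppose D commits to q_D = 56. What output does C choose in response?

Firm C's profit: π = q_C(338 − (q_C + q_D)) − 99q_C − q_C².
∂π/∂q_C = 239 − 4q_C − q_D = 0, so q_C = 59.75 − 0.25q_D.
At q_D = 56: q_C = 59.75 − 0.25·56 = 45.75.

45.75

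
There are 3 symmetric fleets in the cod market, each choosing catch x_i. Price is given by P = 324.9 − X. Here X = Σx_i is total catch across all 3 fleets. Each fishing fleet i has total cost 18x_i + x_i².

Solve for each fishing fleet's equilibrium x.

51.15

A representative fishing fleet's profit is π_i = x_i(324.9 − X) − 18x_i − x_i², with X = x_i + Σ_{j≠i} x_j.
First-order condition: 306.9 − 4x_i − Σ_{j≠i} x_j = 0.
In a symmetric equilibrium every fishing fleet chooses the same x, so Σ_{j≠i} x_j = 2x. The condition becomes 306.9 − 6x = 0, giving x = 306.9/6 = 51.15.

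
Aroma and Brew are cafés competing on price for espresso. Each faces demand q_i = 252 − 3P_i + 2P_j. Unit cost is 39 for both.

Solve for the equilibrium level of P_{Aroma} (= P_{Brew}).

92.25

Aroma's profit: π = (P_{Aroma} − 39)(252 − 3P_{Aroma} + 2P_{Brew}).
∂π/∂P_{Aroma} = 369 − 6P_{Aroma} + 2P_{Brew} = 0 ⇒ P_{Aroma} = 61.5 + (1/3)P_{Brew}.
The game is symmetric, so in equilibrium P_{Brew} = P_{Aroma}: the reaction function gives (2/3)P_{Aroma} = 61.5, hence P_{Aroma} = 92.25.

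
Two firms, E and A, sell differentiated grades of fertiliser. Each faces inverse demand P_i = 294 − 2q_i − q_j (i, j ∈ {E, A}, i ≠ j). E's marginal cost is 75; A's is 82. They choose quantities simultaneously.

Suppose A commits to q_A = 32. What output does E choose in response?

Firm E's profit: π = q_E(294 − 2q_E − q_A) − 75q_E.
∂π/∂q_E = 219 − 4q_E − q_A = 0 ⇒ q_E = 54.75 − 0.25q_A.
At q_A = 32: q_E = 54.75 − 0.25·32 = 46.75.

46.75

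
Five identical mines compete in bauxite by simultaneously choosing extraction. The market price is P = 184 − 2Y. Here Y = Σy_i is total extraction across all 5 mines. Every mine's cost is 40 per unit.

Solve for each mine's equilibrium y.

A representative mine's profit is π_i = y_i(184 − 2Y) − 40y_i, with Y = y_i + Σ_{j≠i} y_j.
First-order condition: 144 − 4y_i − 2Σ_{j≠i} y_j = 0.
Imposing symmetry (y_j = y for all j) turns Σ_{j≠i} y_j into 4y, so 144 = 12y and y = 12.

12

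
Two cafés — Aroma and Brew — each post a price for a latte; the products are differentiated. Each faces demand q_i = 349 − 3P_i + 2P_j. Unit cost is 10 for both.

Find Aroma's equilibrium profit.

Aroma's profit: π = (P_{Aroma} − 10)(349 − 3P_{Aroma} + 2P_{Brew}).
∂π/∂P_{Aroma} = 379 − 6P_{Aroma} + 2P_{Brew} = 0 ⇒ P_{Aroma} = 379/6 + (1/3)P_{Brew}.
Setting P_{Aroma} = P_{Brew} in the reaction function: P_{Aroma} = 379/6 + (1/3)P_{Aroma}, so P_{Aroma} = (379/6) / (2/3) = 94.75.
q_{Aroma} = 349 − 3·94.75 + 2·94.75 = 254.25.
Profit = (94.75 − 10)·254.25 = 21547.6875.

21547.6875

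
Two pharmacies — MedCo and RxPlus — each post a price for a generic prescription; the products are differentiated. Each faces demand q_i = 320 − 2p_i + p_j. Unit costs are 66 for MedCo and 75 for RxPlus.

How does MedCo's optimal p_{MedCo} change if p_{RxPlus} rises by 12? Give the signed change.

3

MedCo's profit: π = (p_{MedCo} − 66)(320 − 2p_{MedCo} + p_{RxPlus}).
∂π/∂p_{MedCo} = 452 − 4p_{MedCo} + p_{RxPlus} = 0 ⇒ p_{MedCo} = 113 + 0.25p_{RxPlus}.
The reaction-function slope is 0.25, so a 12-unit rise in p_{RxPlus} moves p_{MedCo} by 0.25 × 12 = 3. MedCo's best response rises — the actions are strategic complements.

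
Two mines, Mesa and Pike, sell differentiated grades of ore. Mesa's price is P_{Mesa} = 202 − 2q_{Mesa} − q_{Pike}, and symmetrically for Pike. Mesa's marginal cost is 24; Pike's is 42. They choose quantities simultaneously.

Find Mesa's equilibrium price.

Mine Mesa's profit: π = q_{Mesa}(202 − 2q_{Mesa} − q_{Pike}) − 24q_{Mesa}.
∂π/∂q_{Mesa} = 178 − 4q_{Mesa} − q_{Pike} = 0 ⇒ q_{Mesa} = 44.5 − 0.25q_{Pike}.
Similarly q_{Pike} = 40 − 0.25q_{Mesa}.
Solving the two reaction functions simultaneously: (1 − (−0.25)(−0.25))q_{Mesa} = 44.5 − 0.25·40, so 0.9375q_{Mesa} = 34.5 and q_{Mesa} = 36.8.
Then q_{Pike} = 40 − 0.25·36.8 = 30.8.
P_{Mesa} = 202 − 2·36.8 − 30.8 = 97.6.

97.6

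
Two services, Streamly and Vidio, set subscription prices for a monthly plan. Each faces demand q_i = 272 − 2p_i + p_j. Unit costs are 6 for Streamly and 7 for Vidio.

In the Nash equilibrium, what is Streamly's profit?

Streamly's profit: π = (p_{Streamly} − 6)(272 − 2p_{Streamly} + p_{Vidio}).
∂π/∂p_{Streamly} = 284 − 4p_{Streamly} + p_{Vidio} = 0 ⇒ p_{Streamly} = 71 + 0.25p_{Vidio}.
Similarly p_{Vidio} = 71.5 + 0.25p_{Streamly}.
Substituting the second reaction function into the first: p_{Streamly} = 71 + 0.25(71.5 + 0.25p_{Streamly}), which gives 0.9375p_{Streamly} = 88.875 ⇒ p_{Streamly} = 94.8.
Then p_{Vidio} = 71.5 + 0.25·94.8 = 95.2.
q_{Streamly} = 272 − 2·94.8 + 95.2 = 177.6.
Profit = (94.8 − 6)·177.6 = 15770.88.

15770.88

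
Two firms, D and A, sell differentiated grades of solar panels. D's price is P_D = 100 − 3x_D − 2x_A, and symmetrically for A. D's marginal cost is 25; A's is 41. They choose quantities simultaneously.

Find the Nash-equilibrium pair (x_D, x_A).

Firm D's profit: π = x_D(100 − 3x_D − 2x_A) − 25x_D.
∂π/∂x_D = 75 − 6x_D − 2x_A = 0 ⇒ x_D = 12.5 − (1/3)x_A.
Similarly x_A = 59/6 − (1/3)x_D.
Solving the two reaction functions simultaneously: (1 − (−1/3)(−1/3))x_D = 12.5 − (1/3)·(59/6), so (8/9)x_D = 83/9 and x_D = 10.375.
Then x_A = 59/6 − (1/3)·10.375 = 6.375.

10.375, 6.375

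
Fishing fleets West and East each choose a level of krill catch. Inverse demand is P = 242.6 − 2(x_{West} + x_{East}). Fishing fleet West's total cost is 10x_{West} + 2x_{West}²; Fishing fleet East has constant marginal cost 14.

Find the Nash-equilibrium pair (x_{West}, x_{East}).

Fishing fleet West's profit: π = x_{West}(242.6 − 2(x_{West} + x_{East})) − 10x_{West} − 2x_{West}².
∂π/∂x_{West} = 232.6 − 8x_{West} − 2x_{East} = 0, so x_{West} = 29.075 − 0.25x_{East}.
For East: ∂π/∂x_{East} = 228.6 − 4x_{East} − 2x_{West} = 0 ⇒ x_{East} = 57.15 − 0.5x_{West}.
Solving the two reaction functions simultaneously: (1 − (−0.25)(−0.5))x_{West} = 29.075 − 0.25·57.15, so 0.875x_{West} = 14.7875 and x_{West} = 16.9.
Then x_{East} = 57.15 − 0.5·16.9 = 48.7.

16.9, 48.7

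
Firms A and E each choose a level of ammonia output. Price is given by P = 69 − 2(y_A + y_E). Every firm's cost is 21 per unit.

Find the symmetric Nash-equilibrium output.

8

Firm A's profit: π = y_A(69 − 2(y_A + y_E)) − 21y_A.
∂π/∂y_A = 48 − 4y_A − 2y_E = 0, so y_A = 12 − 0.5y_E.
Setting y_A = y_E in the reaction function: y_A = 12 − 0.5y_A, so y_A = 12 / 1.5 = 8.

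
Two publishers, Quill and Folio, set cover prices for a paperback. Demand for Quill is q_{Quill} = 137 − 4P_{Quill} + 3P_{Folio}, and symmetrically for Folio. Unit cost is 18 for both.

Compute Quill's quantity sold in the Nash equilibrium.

95.2

Quill's profit: π = (P_{Quill} − 18)(137 − 4P_{Quill} + 3P_{Folio}).
∂π/∂P_{Quill} = 209 − 8P_{Quill} + 3P_{Folio} = 0 ⇒ P_{Quill} = 26.125 + 0.375P_{Folio}.
Setting P_{Quill} = P_{Folio} in the reaction function: P_{Quill} = 26.125 + 0.375P_{Quill}, so P_{Quill} = 26.125 / 0.625 = 41.8.
q_{Quill} = 137 − 4·41.8 + 3·41.8 = 95.2.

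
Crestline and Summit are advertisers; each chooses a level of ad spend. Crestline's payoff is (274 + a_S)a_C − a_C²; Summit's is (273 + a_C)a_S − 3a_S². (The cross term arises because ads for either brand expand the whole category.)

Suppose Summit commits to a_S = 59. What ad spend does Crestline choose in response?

Expanding Crestline's payoff: 274a_C + a_Sa_C − a_C².
∂π/∂a_C = 274 + a_S − 2a_C = 0, so a_C = 137 + 0.5a_S.
At a_S = 59: a_C = 137 + 0.5·59 = 166.5.

166.5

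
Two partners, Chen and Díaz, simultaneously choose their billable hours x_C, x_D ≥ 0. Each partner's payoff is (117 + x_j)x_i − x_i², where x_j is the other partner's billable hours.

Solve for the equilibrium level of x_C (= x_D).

117

Chen's payoff is (117 + x_D)x_C − x_C².
∂π/∂x_C = 117 + x_D − 2x_C = 0, so x_C = 58.5 + 0.5x_D.
By symmetry x_D = x_C; substituting into the reaction function, 0.5x_C = 58.5 and x_C = 117.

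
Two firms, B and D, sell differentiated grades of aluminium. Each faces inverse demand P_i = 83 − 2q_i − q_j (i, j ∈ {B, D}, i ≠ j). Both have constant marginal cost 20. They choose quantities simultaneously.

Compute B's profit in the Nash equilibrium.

317.52

Firm B's profit: π = q_B(83 − 2q_B − q_D) − 20q_B.
∂π/∂q_B = 63 − 4q_B − q_D = 0 ⇒ q_B = 15.75 − 0.25q_D.
Setting q_B = q_D in the reaction function: q_B = 15.75 − 0.25q_B, so q_B = 15.75 / 1.25 = 12.6.
P_B = 83 − 2·12.6 − 12.6 = 45.2.
Profit = (45.2 − 20)·12.6 = 317.52.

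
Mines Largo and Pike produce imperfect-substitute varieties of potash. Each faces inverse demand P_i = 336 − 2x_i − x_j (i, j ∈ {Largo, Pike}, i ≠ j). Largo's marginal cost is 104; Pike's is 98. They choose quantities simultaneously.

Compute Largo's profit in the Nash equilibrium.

Mine Largo's profit: π = x_{Largo}(336 − 2x_{Largo} − x_{Pike}) − 104x_{Largo}.
∂π/∂x_{Largo} = 232 − 4x_{Largo} − x_{Pike} = 0 ⇒ x_{Largo} = 58 − 0.25x_{Pike}.
Similarly x_{Pike} = 59.5 − 0.25x_{Largo}.
Plugging x_{Pike} into Largo's best response: x_{Largo} = 58 − 0.25(59.5 − 0.25x_{Largo}) ⇒ 0.9375x_{Largo} = 43.125, so x_{Largo} = 46.
Then x_{Pike} = 59.5 − 0.25·46 = 48.
P_{Largo} = 336 − 2·46 − 48 = 196.
Profit = (196 − 104)·46 = 4232.

4232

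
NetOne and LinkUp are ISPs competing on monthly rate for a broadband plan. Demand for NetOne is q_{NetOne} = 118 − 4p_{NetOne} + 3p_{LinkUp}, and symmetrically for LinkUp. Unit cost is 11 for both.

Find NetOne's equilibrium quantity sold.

NetOne's profit: π = (p_{NetOne} − 11)(118 − 4p_{NetOne} + 3p_{LinkUp}).
∂π/∂p_{NetOne} = 162 − 8p_{NetOne} + 3p_{LinkUp} = 0 ⇒ p_{NetOne} = 20.25 + 0.375p_{LinkUp}.
Setting p_{NetOne} = p_{LinkUp} in the reaction function: p_{NetOne} = 20.25 + 0.375p_{NetOne}, so p_{NetOne} = 20.25 / 0.625 = 32.4.
q_{NetOne} = 118 − 4·32.4 + 3·32.4 = 85.6.

85.6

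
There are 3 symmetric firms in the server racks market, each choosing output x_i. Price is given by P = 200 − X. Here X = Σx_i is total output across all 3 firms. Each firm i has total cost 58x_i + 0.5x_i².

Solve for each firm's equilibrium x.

28.4

A representative firm's profit is π_i = x_i(200 − X) − 58x_i − 0.5x_i², with X = x_i + Σ_{j≠i} x_j.
First-order condition: 142 − 3x_i − Σ_{j≠i} x_j = 0.
Imposing symmetry (x_j = x for all j) turns Σ_{j≠i} x_j into 2x, so 142 = 5x and x = 28.4.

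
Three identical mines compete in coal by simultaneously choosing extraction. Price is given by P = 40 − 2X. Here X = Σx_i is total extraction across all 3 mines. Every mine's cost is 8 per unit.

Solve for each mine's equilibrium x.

4

A representative mine's profit is π_i = x_i(40 − 2X) − 8x_i, with X = x_i + Σ_{j≠i} x_j.
First-order condition: 32 − 4x_i − 2Σ_{j≠i} x_j = 0.
In a symmetric equilibrium every mine chooses the same x, so Σ_{j≠i} x_j = 2x. The condition becomes 32 − 8x = 0, giving x = 32/8 = 4.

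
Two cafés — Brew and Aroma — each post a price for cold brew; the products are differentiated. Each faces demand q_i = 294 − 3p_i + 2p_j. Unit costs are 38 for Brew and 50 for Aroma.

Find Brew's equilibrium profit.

13167.1875

Brew's profit: π = (p_{Brew} − 38)(294 − 3p_{Brew} + 2p_{Aroma}).
∂π/∂p_{Brew} = 408 − 6p_{Brew} + 2p_{Aroma} = 0 ⇒ p_{Brew} = 68 + (1/3)p_{Aroma}.
Similarly p_{Aroma} = 74 + (1/3)p_{Brew}.
Plugging p_{Aroma} into Brew's best response: p_{Brew} = 68 + (1/3)(74 + (1/3)p_{Brew}) ⇒ (8/9)p_{Brew} = 278/3, so p_{Brew} = 104.25.
Then p_{Aroma} = 74 + (1/3)·104.25 = 108.75.
q_{Brew} = 294 − 3·104.25 + 2·108.75 = 198.75.
Profit = (104.25 − 38)·198.75 = 13167.1875.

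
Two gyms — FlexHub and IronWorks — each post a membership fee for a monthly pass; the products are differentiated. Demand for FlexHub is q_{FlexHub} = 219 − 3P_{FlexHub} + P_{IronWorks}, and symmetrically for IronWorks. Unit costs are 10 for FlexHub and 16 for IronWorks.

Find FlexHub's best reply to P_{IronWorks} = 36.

47.5

FlexHub's profit: π = (P_{FlexHub} − 10)(219 − 3P_{FlexHub} + P_{IronWorks}).
∂π/∂P_{FlexHub} = 249 − 6P_{FlexHub} + P_{IronWorks} = 0 ⇒ P_{FlexHub} = 41.5 + (1/6)P_{IronWorks}.
At P_{IronWorks} = 36: P_{FlexHub} = 41.5 + (1/6)·36 = 47.5.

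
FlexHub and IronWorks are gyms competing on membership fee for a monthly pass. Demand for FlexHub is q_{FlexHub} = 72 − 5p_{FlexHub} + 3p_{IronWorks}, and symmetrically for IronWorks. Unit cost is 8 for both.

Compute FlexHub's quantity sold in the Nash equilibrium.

FlexHub's profit: π = (p_{FlexHub} − 8)(72 − 5p_{FlexHub} + 3p_{IronWorks}).
∂π/∂p_{FlexHub} = 112 − 10p_{FlexHub} + 3p_{IronWorks} = 0 ⇒ p_{FlexHub} = 11.2 + 0.3p_{IronWorks}.
By symmetry p_{IronWorks} = p_{FlexHub}; substituting into the reaction function, 0.7p_{FlexHub} = 11.2 and p_{FlexHub} = 16.
q_{FlexHub} = 72 − 5·16 + 3·16 = 40.

40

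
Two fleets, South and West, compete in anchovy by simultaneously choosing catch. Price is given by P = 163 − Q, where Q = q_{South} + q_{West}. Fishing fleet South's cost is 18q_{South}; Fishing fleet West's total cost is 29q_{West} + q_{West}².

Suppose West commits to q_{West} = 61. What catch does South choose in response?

42

Fishing fleet South's profit: π = q_{South}(163 − (q_{South} + q_{West})) − 18q_{South}.
∂π/∂q_{South} = 145 − 2q_{South} − q_{West} = 0, so q_{South} = 72.5 − 0.5q_{West}.
At q_{West} = 61: q_{South} = 72.5 − 0.5·61 = 42.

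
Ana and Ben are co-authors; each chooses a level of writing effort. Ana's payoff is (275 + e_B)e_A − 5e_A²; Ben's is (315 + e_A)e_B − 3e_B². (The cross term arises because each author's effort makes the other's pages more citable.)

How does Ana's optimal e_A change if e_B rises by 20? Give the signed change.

Expanding Ana's payoff: 275e_A + e_Be_A − 5e_A².
∂π/∂e_A = 275 + e_B − 10e_A = 0, so e_A = 27.5 + 0.1e_B.
The reaction-function slope is 0.1, so a 20-unit rise in e_B moves e_A by 0.1 × 20 = 2. Ana's best response rises — the actions are strategic complements.

2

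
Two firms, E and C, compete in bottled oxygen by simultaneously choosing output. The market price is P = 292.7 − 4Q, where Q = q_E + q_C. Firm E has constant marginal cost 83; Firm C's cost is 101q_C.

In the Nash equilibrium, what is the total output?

33.45

Firm E's profit: π = q_E(292.7 − 4(q_E + q_C)) − 83q_E.
∂π/∂q_E = 209.7 − 8q_E − 4q_C = 0, so q_E = 26.2125 − 0.5q_C.
By the same steps for C: q_C = 23.9625 − 0.5q_E.
Substituting the second reaction function into the first: q_E = 26.2125 − 0.5(23.9625 − 0.5q_E), which gives 0.75q_E = 2277/160 ⇒ q_E = 18.975.
Then q_C = 23.9625 − 0.5·18.975 = 14.475.
Total output: 18.975 + 14.475 = 33.45.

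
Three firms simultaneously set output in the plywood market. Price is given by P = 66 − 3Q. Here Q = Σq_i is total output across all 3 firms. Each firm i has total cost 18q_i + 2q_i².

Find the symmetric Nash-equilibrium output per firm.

A representative firm's profit is π_i = q_i(66 − 3Q) − 18q_i − 2q_i², with Q = q_i + Σ_{j≠i} q_j.
First-order condition: 48 − 10q_i − 3Σ_{j≠i} q_j = 0.
In a symmetric equilibrium every firm chooses the same q, so Σ_{j≠i} q_j = 2q. The condition becomes 48 − 16q = 0, giving q = 48/16 = 3.

3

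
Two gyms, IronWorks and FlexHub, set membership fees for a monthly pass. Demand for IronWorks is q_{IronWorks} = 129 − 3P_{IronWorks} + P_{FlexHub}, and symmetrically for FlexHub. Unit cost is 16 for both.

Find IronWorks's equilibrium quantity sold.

IronWorks's profit: π = (P_{IronWorks} − 16)(129 − 3P_{IronWorks} + P_{FlexHub}).
∂π/∂P_{IronWorks} = 177 − 6P_{IronWorks} + P_{FlexHub} = 0 ⇒ P_{IronWorks} = 29.5 + (1/6)P_{FlexHub}.
Setting P_{IronWorks} = P_{FlexHub} in the reaction function: P_{IronWorks} = 29.5 + (1/6)P_{IronWorks}, so P_{IronWorks} = 29.5 / (5/6) = 35.4.
q_{IronWorks} = 129 − 3·35.4 + 35.4 = 58.2.

58.2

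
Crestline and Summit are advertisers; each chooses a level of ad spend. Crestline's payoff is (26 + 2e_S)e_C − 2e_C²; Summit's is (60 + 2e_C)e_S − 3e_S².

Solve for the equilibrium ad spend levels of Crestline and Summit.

Expanding Crestline's payoff: 26e_C + 2e_Se_C − 2e_C².
∂π/∂e_C = 26 + 2e_S − 4e_C = 0, so e_C = 6.5 + 0.5e_S.
Likewise for Summit: e_S = 10 + (1/3)e_C.
Substituting the second reaction function into the first: e_C = 6.5 + 0.5(10 + (1/3)e_C), which gives (5/6)e_C = 11.5 ⇒ e_C = 13.8.
Then e_S = 10 + (1/3)·13.8 = 14.6.

13.8, 14.6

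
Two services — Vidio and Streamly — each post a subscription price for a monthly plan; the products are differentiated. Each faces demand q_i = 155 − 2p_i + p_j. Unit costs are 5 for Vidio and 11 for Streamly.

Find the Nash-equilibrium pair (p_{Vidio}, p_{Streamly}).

Vidio's profit: π = (p_{Vidio} − 5)(155 − 2p_{Vidio} + p_{Streamly}).
∂π/∂p_{Vidio} = 165 − 4p_{Vidio} + p_{Streamly} = 0 ⇒ p_{Vidio} = 41.25 + 0.25p_{Streamly}.
Similarly p_{Streamly} = 44.25 + 0.25p_{Vidio}.
Substituting the second reaction function into the first: p_{Vidio} = 41.25 + 0.25(44.25 + 0.25p_{Vidio}), which gives 0.9375p_{Vidio} = 52.3125 ⇒ p_{Vidio} = 55.8.
Then p_{Streamly} = 44.25 + 0.25·55.8 = 58.2.

55.8, 58.2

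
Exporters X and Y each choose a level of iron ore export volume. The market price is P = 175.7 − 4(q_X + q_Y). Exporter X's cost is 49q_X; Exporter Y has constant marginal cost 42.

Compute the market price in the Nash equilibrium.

88.9

Exporter X's profit: π = q_X(175.7 − 4(q_X + q_Y)) − 49q_X.
∂π/∂q_X = 126.7 − 8q_X − 4q_Y = 0, so q_X = 15.8375 − 0.5q_Y.
By the same steps for Y: q_Y = 16.7125 − 0.5q_X.
Solving the two reaction functions simultaneously: (1 − (−0.5)(−0.5))q_X = 15.8375 − 0.5·16.7125, so 0.75q_X = 1197/160 and q_X = 9.975.
Then q_Y = 16.7125 − 0.5·9.975 = 11.725.
Equilibrium price: P = 175.7 − 4·21.7 = 88.9.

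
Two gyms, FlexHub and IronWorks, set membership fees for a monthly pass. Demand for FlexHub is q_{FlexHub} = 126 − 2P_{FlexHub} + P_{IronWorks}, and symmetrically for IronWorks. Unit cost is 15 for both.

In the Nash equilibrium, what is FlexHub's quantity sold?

FlexHub's profit: π = (P_{FlexHub} − 15)(126 − 2P_{FlexHub} + P_{IronWorks}).
∂π/∂P_{FlexHub} = 156 − 4P_{FlexHub} + P_{IronWorks} = 0 ⇒ P_{FlexHub} = 39 + 0.25P_{IronWorks}.
By symmetry P_{IronWorks} = P_{FlexHub}; substituting into the reaction function, 0.75P_{FlexHub} = 39 and P_{FlexHub} = 52.
q_{FlexHub} = 126 − 2·52 + 52 = 74.

74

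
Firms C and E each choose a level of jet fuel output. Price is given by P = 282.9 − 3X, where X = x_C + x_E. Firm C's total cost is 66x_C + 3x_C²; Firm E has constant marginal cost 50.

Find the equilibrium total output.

Firm C's profit: π = x_C(282.9 − 3(x_C + x_E)) − 66x_C − 3x_C².
∂π/∂x_C = 216.9 − 12x_C − 3x_E = 0, so x_C = 18.075 − 0.25x_E.
For E: ∂π/∂x_E = 232.9 − 6x_E − 3x_C = 0 ⇒ x_E = 2329/60 − 0.5x_C.
Plugging x_E into C's best response: x_C = 18.075 − 0.25(2329/60 − 0.5x_C) ⇒ 0.875x_C = 2009/240, so x_C = 287/30.
Then x_E = 2329/60 − 0.5·(287/30) = 1021/30.
Total output: 287/30 + 1021/30 = 43.6.

43.6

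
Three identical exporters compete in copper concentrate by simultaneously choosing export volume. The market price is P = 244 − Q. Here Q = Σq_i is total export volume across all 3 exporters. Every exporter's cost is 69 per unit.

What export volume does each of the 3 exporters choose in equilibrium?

A representative exporter's profit is π_i = q_i(244 − Q) − 69q_i, with Q = q_i + Σ_{j≠i} q_j.
First-order condition: 175 − 2q_i − Σ_{j≠i} q_j = 0.
Imposing symmetry (q_j = q for all j) turns Σ_{j≠i} q_j into 2q, so 175 = 4q and q = 43.75.

43.75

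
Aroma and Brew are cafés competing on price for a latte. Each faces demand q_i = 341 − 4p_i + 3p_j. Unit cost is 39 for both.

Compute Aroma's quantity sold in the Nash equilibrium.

241.6

Aroma's profit: π = (p_{Aroma} − 39)(341 − 4p_{Aroma} + 3p_{Brew}).
∂π/∂p_{Aroma} = 497 − 8p_{Aroma} + 3p_{Brew} = 0 ⇒ p_{Aroma} = 62.125 + 0.375p_{Brew}.
The game is symmetric, so in equilibrium p_{Brew} = p_{Aroma}: the reaction function gives 0.625p_{Aroma} = 62.125, hence p_{Aroma} = 99.4.
q_{Aroma} = 341 − 4·99.4 + 3·99.4 = 241.6.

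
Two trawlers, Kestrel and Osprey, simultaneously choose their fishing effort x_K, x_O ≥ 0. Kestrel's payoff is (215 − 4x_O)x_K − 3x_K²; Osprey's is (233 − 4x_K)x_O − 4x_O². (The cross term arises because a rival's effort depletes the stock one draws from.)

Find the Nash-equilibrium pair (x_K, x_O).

24.625, 16.8125

Expanding Kestrel's payoff: 215x_K − 4x_Ox_K − 3x_K².
∂π/∂x_K = 215 − 4x_O − 6x_K = 0, so x_K = 215/6 − (2/3)x_O.
Likewise for Osprey: x_O = 29.125 − 0.5x_K.
Substituting the second reaction function into the first: x_K = 215/6 − (2/3)(29.125 − 0.5x_K), which gives (2/3)x_K = 197/12 ⇒ x_K = 24.625.
Then x_O = 29.125 − 0.5·24.625 = 16.8125.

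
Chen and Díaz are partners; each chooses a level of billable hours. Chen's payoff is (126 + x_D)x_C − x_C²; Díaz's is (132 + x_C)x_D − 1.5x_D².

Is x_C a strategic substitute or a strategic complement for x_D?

strategic complements

Expanding Chen's payoff: 126x_C + x_Dx_C − x_C².
∂π/∂x_C = 126 + x_D − 2x_C = 0, so x_C = 63 + 0.5x_D.
The best-response slope dx_C/dx_D = 0.5 > 0: the reaction function is upward-sloping, so the choices are strategic complements.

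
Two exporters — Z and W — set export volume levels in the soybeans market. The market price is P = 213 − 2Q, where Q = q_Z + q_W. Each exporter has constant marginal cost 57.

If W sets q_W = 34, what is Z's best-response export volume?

Exporter Z's profit: π = q_Z(213 − 2(q_Z + q_W)) − 57q_Z.
∂π/∂q_Z = 156 − 4q_Z − 2q_W = 0, so q_Z = 39 − 0.5q_W.
At q_W = 34: q_Z = 39 − 0.5·34 = 22.

22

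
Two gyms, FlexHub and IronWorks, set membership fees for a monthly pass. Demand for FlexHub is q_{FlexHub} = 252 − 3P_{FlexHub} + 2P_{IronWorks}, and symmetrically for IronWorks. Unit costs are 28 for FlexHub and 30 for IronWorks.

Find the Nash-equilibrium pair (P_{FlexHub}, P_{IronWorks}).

84.375, 85.125

FlexHub's profit: π = (P_{FlexHub} − 28)(252 − 3P_{FlexHub} + 2P_{IronWorks}).
∂π/∂P_{FlexHub} = 336 − 6P_{FlexHub} + 2P_{IronWorks} = 0 ⇒ P_{FlexHub} = 56 + (1/3)P_{IronWorks}.
Similarly P_{IronWorks} = 57 + (1/3)P_{FlexHub}.
Plugging P_{IronWorks} into FlexHub's best response: P_{FlexHub} = 56 + (1/3)(57 + (1/3)P_{FlexHub}) ⇒ (8/9)P_{FlexHub} = 75, so P_{FlexHub} = 84.375.
Then P_{IronWorks} = 57 + (1/3)·84.375 = 85.125.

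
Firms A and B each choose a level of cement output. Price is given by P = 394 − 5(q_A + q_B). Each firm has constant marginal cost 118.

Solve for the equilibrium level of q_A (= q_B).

18.4

Firm A's profit: π = q_A(394 − 5(q_A + q_B)) − 118q_A.
∂π/∂q_A = 276 − 10q_A − 5q_B = 0, so q_A = 27.6 − 0.5q_B.
By symmetry q_B = q_A; substituting into the reaction function, 1.5q_A = 27.6 and q_A = 18.4.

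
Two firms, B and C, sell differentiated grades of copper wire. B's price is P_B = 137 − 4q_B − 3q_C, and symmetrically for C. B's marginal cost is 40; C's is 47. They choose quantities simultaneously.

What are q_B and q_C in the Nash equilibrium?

Firm B's profit: π = q_B(137 − 4q_B − 3q_C) − 40q_B.
∂π/∂q_B = 97 − 8q_B − 3q_C = 0 ⇒ q_B = 12.125 − 0.375q_C.
Similarly q_C = 11.25 − 0.375q_B.
Plugging q_C into B's best response: q_B = 12.125 − 0.375(11.25 − 0.375q_B) ⇒ (55/64)q_B = 253/32, so q_B = 9.2.
Then q_C = 11.25 − 0.375·9.2 = 7.8.

9.2, 7.8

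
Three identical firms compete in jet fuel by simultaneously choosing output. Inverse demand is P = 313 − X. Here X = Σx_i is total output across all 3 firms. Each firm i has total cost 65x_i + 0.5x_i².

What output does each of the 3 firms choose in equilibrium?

A representative firm's profit is π_i = x_i(313 − X) − 65x_i − 0.5x_i², with X = x_i + Σ_{j≠i} x_j.
First-order condition: 248 − 3x_i − Σ_{j≠i} x_j = 0.
In a symmetric equilibrium every firm chooses the same x, so Σ_{j≠i} x_j = 2x. The condition becomes 248 − 5x = 0, giving x = 248/5 = 49.6.

49.6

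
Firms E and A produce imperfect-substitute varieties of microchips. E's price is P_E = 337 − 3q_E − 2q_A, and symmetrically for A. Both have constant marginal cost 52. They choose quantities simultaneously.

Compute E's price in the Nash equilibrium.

158.875

Firm E's profit: π = q_E(337 − 3q_E − 2q_A) − 52q_E.
∂π/∂q_E = 285 − 6q_E − 2q_A = 0 ⇒ q_E = 47.5 − (1/3)q_A.
The game is symmetric, so in equilibrium q_A = q_E: the reaction function gives (4/3)q_E = 47.5, hence q_E = 35.625.
P_E = 337 − 3·35.625 − 2·35.625 = 158.875.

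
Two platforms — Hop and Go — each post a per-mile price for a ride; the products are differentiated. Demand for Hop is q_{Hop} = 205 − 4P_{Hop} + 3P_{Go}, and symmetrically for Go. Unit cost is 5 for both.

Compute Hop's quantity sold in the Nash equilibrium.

160

Hop's profit: π = (P_{Hop} − 5)(205 − 4P_{Hop} + 3P_{Go}).
∂π/∂P_{Hop} = 225 − 8P_{Hop} + 3P_{Go} = 0 ⇒ P_{Hop} = 28.125 + 0.375P_{Go}.
The game is symmetric, so in equilibrium P_{Go} = P_{Hop}: the reaction function gives 0.625P_{Hop} = 28.125, hence P_{Hop} = 45.
q_{Hop} = 205 − 4·45 + 3·45 = 160.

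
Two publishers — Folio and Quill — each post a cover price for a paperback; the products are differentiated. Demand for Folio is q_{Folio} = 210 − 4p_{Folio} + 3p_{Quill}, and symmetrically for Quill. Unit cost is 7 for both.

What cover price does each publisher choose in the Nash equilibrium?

Folio's profit: π = (p_{Folio} − 7)(210 − 4p_{Folio} + 3p_{Quill}).
∂π/∂p_{Folio} = 238 − 8p_{Folio} + 3p_{Quill} = 0 ⇒ p_{Folio} = 29.75 + 0.375p_{Quill}.
Setting p_{Folio} = p_{Quill} in the reaction function: p_{Folio} = 29.75 + 0.375p_{Folio}, so p_{Folio} = 29.75 / 0.625 = 47.6.

47.6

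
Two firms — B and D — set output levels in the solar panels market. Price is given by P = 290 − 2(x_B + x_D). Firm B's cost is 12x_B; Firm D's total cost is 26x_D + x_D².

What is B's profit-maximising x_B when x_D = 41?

Firm B's profit: π = x_B(290 − 2(x_B + x_D)) − 12x_B.
∂π/∂x_B = 278 − 4x_B − 2x_D = 0, so x_B = 69.5 − 0.5x_D.
At x_D = 41: x_B = 69.5 − 0.5·41 = 49.

49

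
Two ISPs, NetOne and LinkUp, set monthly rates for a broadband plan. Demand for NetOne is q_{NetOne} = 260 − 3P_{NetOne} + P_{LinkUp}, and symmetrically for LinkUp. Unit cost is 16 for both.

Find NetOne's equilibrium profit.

NetOne's profit: π = (P_{NetOne} − 16)(260 − 3P_{NetOne} + P_{LinkUp}).
∂π/∂P_{NetOne} = 308 − 6P_{NetOne} + P_{LinkUp} = 0 ⇒ P_{NetOne} = 154/3 + (1/6)P_{LinkUp}.
By symmetry P_{LinkUp} = P_{NetOne}; substituting into the reaction function, (5/6)P_{NetOne} = 154/3 and P_{NetOne} = 61.6.
q_{NetOne} = 260 − 3·61.6 + 61.6 = 136.8.
Profit = (61.6 − 16)·136.8 = 6238.08.

6238.08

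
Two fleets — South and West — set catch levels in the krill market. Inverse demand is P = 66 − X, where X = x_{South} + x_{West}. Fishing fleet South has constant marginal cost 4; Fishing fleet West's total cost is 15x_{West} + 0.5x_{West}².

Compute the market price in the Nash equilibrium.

31

Fishing fleet South's profit: π = x_{South}(66 − (x_{South} + x_{West})) − 4x_{South}.
∂π/∂x_{South} = 62 − 2x_{South} − x_{West} = 0, so x_{South} = 31 − 0.5x_{West}.
For West: ∂π/∂x_{West} = 51 − 3x_{West} − x_{South} = 0 ⇒ x_{West} = 17 − (1/3)x_{South}.
Substituting the second reaction function into the first: x_{South} = 31 − 0.5(17 − (1/3)x_{South}), which gives (5/6)x_{South} = 22.5 ⇒ x_{South} = 27.
Then x_{West} = 17 − (1/3)·27 = 8.
Equilibrium price: P = 66 − 35 = 31.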